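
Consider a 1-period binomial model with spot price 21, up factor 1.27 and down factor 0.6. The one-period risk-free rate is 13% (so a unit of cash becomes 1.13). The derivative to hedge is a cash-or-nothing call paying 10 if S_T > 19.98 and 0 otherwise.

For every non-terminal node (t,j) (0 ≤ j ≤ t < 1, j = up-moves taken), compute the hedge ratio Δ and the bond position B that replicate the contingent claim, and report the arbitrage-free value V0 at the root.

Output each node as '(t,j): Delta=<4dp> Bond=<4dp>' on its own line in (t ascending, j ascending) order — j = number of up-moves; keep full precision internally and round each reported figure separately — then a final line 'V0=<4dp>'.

(0,0): Delta=0.7107 Bond=-7.9250
V0=7.0004

No-arbitrage ⇒ martingale measure with p* = (R−d)/(u−d) = 0.7910.
Payoff layer (t=1): V(1,0)=0.0000, V(1,1)=10.0000
  t=0,j=0: stock 21.0000 → up 26.6700 (V=10.0000), down 12.6000 (V=0.0000). Price 7.0004; hedge Δ=0.7107, bond B=-7.9250.
Each (Δ,B) replicates both successor values, so the strategy is self-financing and V0 is arbitrage-free.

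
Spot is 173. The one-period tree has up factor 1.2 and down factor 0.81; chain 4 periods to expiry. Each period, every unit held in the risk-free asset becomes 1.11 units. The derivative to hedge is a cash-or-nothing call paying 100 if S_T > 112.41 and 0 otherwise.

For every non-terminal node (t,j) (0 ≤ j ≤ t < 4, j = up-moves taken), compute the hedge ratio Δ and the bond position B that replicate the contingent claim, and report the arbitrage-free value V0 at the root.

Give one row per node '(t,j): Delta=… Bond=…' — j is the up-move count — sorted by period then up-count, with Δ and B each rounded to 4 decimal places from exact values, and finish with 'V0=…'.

Risk-neutral probability p* = (R−d)/(u−d) = (1.11−0.81)/(1.2−0.81) = 0.7692.
Payoff layer (t=4): V(4,0)=0.0000, V(4,1)=0.0000, V(4,2)=100.0000, V(4,3)=100.0000, V(4,4)=100.0000
Node (3,0) S=91.9393: V=(p*·0.0000+(1−p*)·0.0000)/1.11=0.0000; Δ=(0.0000−0.0000)/(110.3272−74.4708)=0.0000; B=V−Δ·S=0.0000
Node (3,1) S=136.2064: V=(p*·100.0000+(1−p*)·0.0000)/1.11=69.3001; Δ=(100.0000−0.0000)/(163.4476−110.3272)=1.8825; B=V−Δ·S=-187.1102
Node (3,2) S=201.7872: V=(p*·100.0000+(1−p*)·100.0000)/1.11=90.0901; Δ=(100.0000−100.0000)/(242.1446−163.4476)=0.0000; B=V−Δ·S=90.0901
Node (3,3) S=298.9440: V=(p*·100.0000+(1−p*)·100.0000)/1.11=90.0901; Δ=(100.0000−100.0000)/(358.7328−242.1446)=0.0000; B=V−Δ·S=90.0901
Node (2,0) S=113.5053: V=(p*·69.3001+(1−p*)·0.0000)/1.11=48.0250; Δ=(69.3001−0.0000)/(136.2064−91.9393)=1.5655; B=V−Δ·S=-129.6675
Node (2,1) S=168.1560: V=(p*·90.0901+(1−p*)·69.3001)/1.11=76.8400; Δ=(90.0901−69.3001)/(201.7872−136.2064)=0.3170; B=V−Δ·S=23.5322
Node (2,2) S=249.1200: V=(p*·90.0901+(1−p*)·90.0901)/1.11=81.1622; Δ=(90.0901−90.0901)/(298.9440−201.7872)=0.0000; B=V−Δ·S=81.1622
Node (1,0) S=140.1300: V=(p*·76.8400+(1−p*)·48.0250)/1.11=63.2346; Δ=(76.8400−48.0250)/(168.1560−113.5053)=0.5273; B=V−Δ·S=-10.6500
Node (1,1) S=207.6000: V=(p*·81.1622+(1−p*)·76.8400)/1.11=72.2205; Δ=(81.1622−76.8400)/(249.1200−168.1560)=0.0534; B=V−Δ·S=61.1379
Node (0,0) S=173.0000: V=(p*·72.2205+(1−p*)·63.2346)/1.11=63.1954; Δ=(72.2205−63.2346)/(207.6000−140.1300)=0.1332; B=V−Δ·S=40.1544
Root portfolio cost Δ·173+B reproduces V0=63.1954.

(0,0): Delta=0.1332 Bond=40.1544
(1,0): Delta=0.5273 Bond=-10.6500
(1,1): Delta=0.0534 Bond=61.1379
(2,0): Delta=1.5655 Bond=-129.6675
(2,1): Delta=0.3170 Bond=23.5322
(2,2): Delta=0.0000 Bond=81.1622
(3,0): Delta=0.0000 Bond=0.0000
(3,1): Delta=1.8825 Bond=-187.1102
(3,2): Delta=0.0000 Bond=90.0901
(3,3): Delta=0.0000 Bond=90.0901
V0=63.1954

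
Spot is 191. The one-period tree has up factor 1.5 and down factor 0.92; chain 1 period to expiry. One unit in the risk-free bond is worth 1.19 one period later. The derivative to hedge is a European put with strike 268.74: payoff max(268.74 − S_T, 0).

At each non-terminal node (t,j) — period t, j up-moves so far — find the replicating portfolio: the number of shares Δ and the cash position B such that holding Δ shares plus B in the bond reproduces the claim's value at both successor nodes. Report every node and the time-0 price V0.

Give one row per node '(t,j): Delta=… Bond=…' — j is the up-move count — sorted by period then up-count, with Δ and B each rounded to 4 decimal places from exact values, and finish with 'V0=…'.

(0,0): Delta=-0.8397 Bond=202.1588
V0=41.7795

Under the risk-neutral measure, an up-move has probability p* = (R−d)/(u−d) = 0.4655 and values discount at R = 1.19.
Payoff layer (t=1): V(1,0)=93.0200, V(1,1)=0.0000
Node (0,0) S=191.0000: V=(p*·0.0000+(1−p*)·93.0200)/1.19=41.7795; Δ=(0.0000−93.0200)/(286.5000−175.7200)=-0.8397; B=V−Δ·S=202.1588
The time-0 hedge costs 41.7795, which is the no-arbitrage price.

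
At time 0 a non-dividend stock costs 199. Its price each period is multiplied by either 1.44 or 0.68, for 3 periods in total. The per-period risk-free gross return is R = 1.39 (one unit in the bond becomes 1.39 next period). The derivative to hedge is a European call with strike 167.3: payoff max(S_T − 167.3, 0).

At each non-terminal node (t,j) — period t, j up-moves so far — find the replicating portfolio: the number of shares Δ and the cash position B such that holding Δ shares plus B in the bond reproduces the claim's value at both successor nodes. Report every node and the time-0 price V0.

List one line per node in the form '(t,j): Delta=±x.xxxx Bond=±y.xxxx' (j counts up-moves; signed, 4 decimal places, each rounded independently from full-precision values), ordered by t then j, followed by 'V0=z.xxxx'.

Under the risk-neutral measure, an up-move has probability p* = (R−d)/(u−d) = 0.9342 and values discount at R = 1.39.
Terminal payoffs: V(3,0)=0.0000, V(3,1)=0.0000, V(3,2)=113.2996, V(3,3)=426.9108
  t=2,j=0: stock 92.0176 → up 132.5053 (V=0.0000), down 62.5720 (V=0.0000). Price 0.0000; hedge Δ=0.0000, bond B=0.0000.
  t=2,j=1: stock 194.8608 → up 280.5996 (V=113.2996), down 132.5053 (V=0.0000). Price 76.1479; hedge Δ=0.7651, bond B=-72.9304.
  t=2,j=2: stock 412.6464 → up 594.2108 (V=426.9108), down 280.5996 (V=113.2996). Price 292.2867; hedge Δ=1.0000, bond B=-120.3597.
  t=1,j=0: stock 135.3200 → up 194.8608 (V=76.1479), down 92.0176 (V=0.0000). Price 51.1786; hedge Δ=0.7404, bond B=-49.0161.
  t=1,j=1: stock 286.5600 → up 412.6464 (V=292.2867), down 194.8608 (V=76.1479). Price 200.0482; hedge Δ=0.9924, bond B=-84.3449.
  t=0,j=0: stock 199.0000 → up 286.5600 (V=200.0482), down 135.3200 (V=51.1786). Price 136.8735; hedge Δ=0.9843, bond B=-59.0076.
Self-financing check: at every node Δ·S+B equals the discounted successor values.

(0,0): Delta=0.9843 Bond=-59.0076
(1,0): Delta=0.7404 Bond=-49.0161
(1,1): Delta=0.9924 Bond=-84.3449
(2,0): Delta=0.0000 Bond=0.0000
(2,1): Delta=0.7651 Bond=-72.9304
(2,2): Delta=1.0000 Bond=-120.3597
V0=136.8735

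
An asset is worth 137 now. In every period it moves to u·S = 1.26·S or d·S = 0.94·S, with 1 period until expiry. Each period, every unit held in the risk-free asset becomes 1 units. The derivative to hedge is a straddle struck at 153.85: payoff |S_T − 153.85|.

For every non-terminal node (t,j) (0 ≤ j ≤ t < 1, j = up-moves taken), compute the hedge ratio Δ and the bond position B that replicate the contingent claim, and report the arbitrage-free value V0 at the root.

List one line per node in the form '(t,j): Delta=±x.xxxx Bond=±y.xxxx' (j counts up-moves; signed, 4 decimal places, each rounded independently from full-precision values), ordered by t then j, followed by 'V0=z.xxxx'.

The replicating-portfolio and risk-neutral prices coincide; use p* = (1−0.94)/(1.26−0.94) = 0.1875 for the latter.
At expiry t=1: V(1,0)=25.0700, V(1,1)=18.7700
(0,0): S=137.0000. Δ = (V_up−V_dn)/(S_up−S_dn) = (18.7700−25.0700)/(172.6200−128.7800) = -0.1437. V = [p*·18.7700 + (1−p*)·25.0700]/1 = 23.8887. B = V − Δ·S = 43.5762.
Check: Δ(0,0)·S0 + B(0,0) = 23.8887 = V0.

(0,0): Delta=-0.1437 Bond=43.5762
V0=23.8887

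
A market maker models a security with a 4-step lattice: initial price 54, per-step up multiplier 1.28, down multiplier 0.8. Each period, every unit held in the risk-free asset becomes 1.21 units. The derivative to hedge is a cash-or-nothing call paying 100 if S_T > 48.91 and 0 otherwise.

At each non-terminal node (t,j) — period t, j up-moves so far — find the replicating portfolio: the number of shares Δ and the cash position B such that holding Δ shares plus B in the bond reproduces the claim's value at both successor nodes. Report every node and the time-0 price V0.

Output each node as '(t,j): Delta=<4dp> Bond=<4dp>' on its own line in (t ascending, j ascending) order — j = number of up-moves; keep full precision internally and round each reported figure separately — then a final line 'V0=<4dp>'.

No-arbitrage ⇒ martingale measure with p* = (R−d)/(u−d) = 0.8542.
Payoff layer (t=4): V(4,0)=0.0000, V(4,1)=0.0000, V(4,2)=100.0000, V(4,3)=100.0000, V(4,4)=100.0000
Node (3,0) S=27.6480: V=(p*·0.0000+(1−p*)·0.0000)/1.21=0.0000; Δ=(0.0000−0.0000)/(35.3894−22.1184)=0.0000; B=V−Δ·S=0.0000
Node (3,1) S=44.2368: V=(p*·100.0000+(1−p*)·0.0000)/1.21=70.5923; Δ=(100.0000−0.0000)/(56.6231−35.3894)=4.7095; B=V−Δ·S=-137.7410
Node (3,2) S=70.7789: V=(p*·100.0000+(1−p*)·100.0000)/1.21=82.6446; Δ=(100.0000−100.0000)/(90.5970−56.6231)=0.0000; B=V−Δ·S=82.6446
Node (3,3) S=113.2462: V=(p*·100.0000+(1−p*)·100.0000)/1.21=82.6446; Δ=(100.0000−100.0000)/(144.9551−90.5970)=0.0000; B=V−Δ·S=82.6446
Node (2,0) S=34.5600: V=(p*·70.5923+(1−p*)·0.0000)/1.21=49.8327; Δ=(70.5923−0.0000)/(44.2368−27.6480)=4.2554; B=V−Δ·S=-97.2346
Node (2,1) S=55.2960: V=(p*·82.6446+(1−p*)·70.5923)/1.21=66.8488; Δ=(82.6446−70.5923)/(70.7789−44.2368)=0.4541; B=V−Δ·S=41.7397
Node (2,2) S=88.4736: V=(p*·82.6446+(1−p*)·82.6446)/1.21=68.3013; Δ=(82.6446−82.6446)/(113.2462−70.7789)=0.0000; B=V−Δ·S=68.3013
Node (1,0) S=43.2000: V=(p*·66.8488+(1−p*)·49.8327)/1.21=53.1961; Δ=(66.8488−49.8327)/(55.2960−34.5600)=0.8206; B=V−Δ·S=17.7460
Node (1,1) S=69.1200: V=(p*·68.3013+(1−p*)·66.8488)/1.21=56.2723; Δ=(68.3013−66.8488)/(88.4736−55.2960)=0.0438; B=V−Δ·S=53.2461
Node (0,0) S=54.0000: V=(p*·56.2723+(1−p*)·53.1961)/1.21=46.1353; Δ=(56.2723−53.1961)/(69.1200−43.2000)=0.1187; B=V−Δ·S=39.7264
Root portfolio cost Δ·54+B reproduces V0=46.1353.

(0,0): Delta=0.1187 Bond=39.7264
(1,0): Delta=0.8206 Bond=17.7460
(1,1): Delta=0.0438 Bond=53.2461
(2,0): Delta=4.2554 Bond=-97.2346
(2,1): Delta=0.4541 Bond=41.7397
(2,2): Delta=0.0000 Bond=68.3013
(3,0): Delta=0.0000 Bond=0.0000
(3,1): Delta=4.7095 Bond=-137.7410
(3,2): Delta=0.0000 Bond=82.6446
(3,3): Delta=0.0000 Bond=82.6446
V0=46.1353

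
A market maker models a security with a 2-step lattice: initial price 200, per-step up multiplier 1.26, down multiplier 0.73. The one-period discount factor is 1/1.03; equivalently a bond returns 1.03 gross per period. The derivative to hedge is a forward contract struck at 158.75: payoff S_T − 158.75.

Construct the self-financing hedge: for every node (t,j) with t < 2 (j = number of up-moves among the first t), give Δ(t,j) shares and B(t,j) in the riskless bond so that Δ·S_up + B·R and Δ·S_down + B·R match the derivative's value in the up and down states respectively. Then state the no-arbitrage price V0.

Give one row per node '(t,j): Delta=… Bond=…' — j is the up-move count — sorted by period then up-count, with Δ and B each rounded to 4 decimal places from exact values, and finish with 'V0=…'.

The replicating-portfolio and risk-neutral prices coincide; use p* = (1.03−0.73)/(1.26−0.73) = 0.5660 for the latter.
Terminal payoffs: V(2,0)=-52.1700, V(2,1)=25.2100, V(2,2)=158.7700
(1,0): S=146.0000. Δ = (V_up−V_dn)/(S_up−S_dn) = (25.2100−-52.1700)/(183.9600−106.5800) = 1.0000. V = [p*·25.2100 + (1−p*)·-52.1700]/1.03 = -8.1262. B = V − Δ·S = -154.1262.
(1,1): S=252.0000. Δ = (V_up−V_dn)/(S_up−S_dn) = (158.7700−25.2100)/(317.5200−183.9600) = 1.0000. V = [p*·158.7700 + (1−p*)·25.2100]/1.03 = 97.8738. B = V − Δ·S = -154.1262.
(0,0): S=200.0000. Δ = (V_up−V_dn)/(S_up−S_dn) = (97.8738−-8.1262)/(252.0000−146.0000) = 1.0000. V = [p*·97.8738 + (1−p*)·-8.1262]/1.03 = 50.3629. B = V − Δ·S = -149.6371.
Root portfolio cost Δ·200+B reproduces V0=50.3629.

(0,0): Delta=1.0000 Bond=-149.6371
(1,0): Delta=1.0000 Bond=-154.1262
(1,1): Delta=1.0000 Bond=-154.1262
V0=50.3629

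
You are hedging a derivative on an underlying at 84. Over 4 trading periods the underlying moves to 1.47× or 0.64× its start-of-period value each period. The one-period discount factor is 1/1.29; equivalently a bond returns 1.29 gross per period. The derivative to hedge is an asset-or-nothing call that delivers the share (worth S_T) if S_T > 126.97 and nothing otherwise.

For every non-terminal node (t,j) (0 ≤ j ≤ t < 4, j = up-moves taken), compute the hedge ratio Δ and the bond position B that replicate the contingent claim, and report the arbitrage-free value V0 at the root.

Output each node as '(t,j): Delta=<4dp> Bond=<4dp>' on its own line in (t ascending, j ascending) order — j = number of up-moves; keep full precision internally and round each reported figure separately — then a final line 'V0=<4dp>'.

Since d<R<u, set p* = (R−d)/(u−d) = 0.7831; price each node as the discounted p*-expectation of its children.
Payoff layer (t=4): V(4,0)=0.0000, V(4,1)=0.0000, V(4,2)=0.0000, V(4,3)=170.7699, V(4,4)=392.2371
  t=3,j=0: stock 22.0201 → up 32.3695 (V=0.0000), down 14.0929 (V=0.0000). Price 0.0000; hedge Δ=0.0000, bond B=0.0000.
  t=3,j=1: stock 50.5774 → up 74.3488 (V=0.0000), down 32.3695 (V=0.0000). Price 0.0000; hedge Δ=0.0000, bond B=0.0000.
  t=3,j=2: stock 116.1700 → up 170.7699 (V=170.7699), down 74.3488 (V=0.0000). Price 103.6709; hedge Δ=1.7711, bond B=-102.0760.
  t=3,j=3: stock 266.8279 → up 392.2371 (V=392.2371), down 170.7699 (V=170.7699). Price 266.8279; hedge Δ=1.0000, bond B=0.0000.
  t=2,j=0: stock 34.4064 → up 50.5774 (V=0.0000), down 22.0201 (V=0.0000). Price 0.0000; hedge Δ=0.0000, bond B=0.0000.
  t=2,j=1: stock 79.0272 → up 116.1700 (V=103.6709), down 50.5774 (V=0.0000). Price 62.9365; hedge Δ=1.5805, bond B=-61.9682.
  t=2,j=2: stock 181.5156 → up 266.8279 (V=266.8279), down 116.1700 (V=103.6709). Price 179.4143; hedge Δ=1.0830, bond B=-17.1604.
  t=1,j=0: stock 53.7600 → up 79.0272 (V=62.9365), down 34.4064 (V=0.0000). Price 38.2074; hedge Δ=1.4105, bond B=-37.6196.
  t=1,j=1: stock 123.4800 → up 181.5156 (V=179.4143), down 79.0272 (V=62.9365). Price 119.4993; hedge Δ=1.1365, bond B=-20.8355.
  t=0,j=0: stock 84.0000 → up 123.4800 (V=119.4993), down 53.7600 (V=38.2074). Price 78.9688; hedge Δ=1.1660, bond B=-18.9732.
Self-financing check: at every node Δ·S+B equals the discounted successor values.

(0,0): Delta=1.1660 Bond=-18.9732
(1,0): Delta=1.4105 Bond=-37.6196
(1,1): Delta=1.1365 Bond=-20.8355
(2,0): Delta=0.0000 Bond=0.0000
(2,1): Delta=1.5805 Bond=-61.9682
(2,2): Delta=1.0830 Bond=-17.1604
(3,0): Delta=0.0000 Bond=0.0000
(3,1): Delta=0.0000 Bond=0.0000
(3,2): Delta=1.7711 Bond=-102.0760
(3,3): Delta=1.0000 Bond=0.0000
V0=78.9688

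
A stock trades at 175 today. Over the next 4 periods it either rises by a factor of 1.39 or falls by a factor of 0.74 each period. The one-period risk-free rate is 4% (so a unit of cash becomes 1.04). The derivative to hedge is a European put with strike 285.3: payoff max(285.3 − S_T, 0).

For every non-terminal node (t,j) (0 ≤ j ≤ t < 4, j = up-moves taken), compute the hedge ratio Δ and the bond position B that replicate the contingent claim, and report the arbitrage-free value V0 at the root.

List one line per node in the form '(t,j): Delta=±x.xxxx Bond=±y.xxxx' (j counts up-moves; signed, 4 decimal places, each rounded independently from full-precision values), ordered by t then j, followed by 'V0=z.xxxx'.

(0,0): Delta=-0.5972 Bond=198.9735
(1,0): Delta=-0.8538 Bond=240.1588
(1,1): Delta=-0.4379 Bond=168.1684
(2,0): Delta=-1.0000 Bond=263.7759
(2,1): Delta=-0.7630 Bond=233.4192
(2,2): Delta=-0.2359 Bond=106.6171
(3,0): Delta=-1.0000 Bond=274.3269
(3,1): Delta=-1.0000 Bond=274.3269
(3,2): Delta=-0.6158 Bond=205.9233
(3,3): Delta=0.0000 Bond=0.0000
V0=94.4597

No-arbitrage ⇒ martingale measure with p* = (R−d)/(u−d) = 0.4615.
Terminal payoffs: V(4,0)=232.8235, V(4,1)=186.7293, V(4,2)=100.1469, V(4,3)=0.0000, V(4,4)=0.0000
(3,0): S=70.9142. Δ = (V_up−V_dn)/(S_up−S_dn) = (186.7293−232.8235)/(98.5707−52.4765) = -1.0000. V = [p*·186.7293 + (1−p*)·232.8235]/1.04 = 203.4127. B = V − Δ·S = 274.3269.
(3,1): S=133.2037. Δ = (V_up−V_dn)/(S_up−S_dn) = (100.1469−186.7293)/(185.1531−98.5707) = -1.0000. V = [p*·100.1469 + (1−p*)·186.7293]/1.04 = 141.1232. B = V − Δ·S = 274.3269.
(3,2): S=250.2069. Δ = (V_up−V_dn)/(S_up−S_dn) = (0.0000−100.1469)/(347.7877−185.1531) = -0.6158. V = [p*·0.0000 + (1−p*)·100.1469]/1.04 = 51.8512. B = V − Δ·S = 205.9233.
(3,3): S=469.9833. Δ = (V_up−V_dn)/(S_up−S_dn) = (0.0000−0.0000)/(653.2768−347.7877) = 0.0000. V = [p*·0.0000 + (1−p*)·0.0000]/1.04 = 0.0000. B = V − Δ·S = 0.0000.
(2,0): S=95.8300. Δ = (V_up−V_dn)/(S_up−S_dn) = (141.1232−203.4127)/(133.2037−70.9142) = -1.0000. V = [p*·141.1232 + (1−p*)·203.4127]/1.04 = 167.9459. B = V − Δ·S = 263.7759.
(2,1): S=180.0050. Δ = (V_up−V_dn)/(S_up−S_dn) = (51.8512−141.1232)/(250.2069−133.2037) = -0.7630. V = [p*·51.8512 + (1−p*)·141.1232]/1.04 = 96.0776. B = V − Δ·S = 233.4192.
(2,2): S=338.1175. Δ = (V_up−V_dn)/(S_up−S_dn) = (0.0000−51.8512)/(469.9833−250.2069) = -0.2359. V = [p*·0.0000 + (1−p*)·51.8512]/1.04 = 26.8460. B = V − Δ·S = 106.6171.
(1,0): S=129.5000. Δ = (V_up−V_dn)/(S_up−S_dn) = (96.0776−167.9459)/(180.0050−95.8300) = -0.8538. V = [p*·96.0776 + (1−p*)·167.9459]/1.04 = 129.5922. B = V − Δ·S = 240.1588.
(1,1): S=243.2500. Δ = (V_up−V_dn)/(S_up−S_dn) = (26.8460−96.0776)/(338.1175−180.0050) = -0.4379. V = [p*·26.8460 + (1−p*)·96.0776]/1.04 = 61.6583. B = V − Δ·S = 168.1684.
(0,0): S=175.0000. Δ = (V_up−V_dn)/(S_up−S_dn) = (61.6583−129.5922)/(243.2500−129.5000) = -0.5972. V = [p*·61.6583 + (1−p*)·129.5922]/1.04 = 94.4597. B = V − Δ·S = 198.9735.
Root portfolio cost Δ·175+B reproduces V0=94.4597.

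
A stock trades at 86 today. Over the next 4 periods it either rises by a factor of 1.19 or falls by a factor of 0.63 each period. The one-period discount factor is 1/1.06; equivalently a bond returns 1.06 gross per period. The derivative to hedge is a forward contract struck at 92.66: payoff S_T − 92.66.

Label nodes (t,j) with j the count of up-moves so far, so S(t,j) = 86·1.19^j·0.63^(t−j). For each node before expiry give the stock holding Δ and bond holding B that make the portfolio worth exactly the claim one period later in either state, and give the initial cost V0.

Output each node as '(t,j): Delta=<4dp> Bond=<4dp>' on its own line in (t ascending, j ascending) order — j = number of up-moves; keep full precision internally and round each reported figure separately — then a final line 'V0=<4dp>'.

No-arbitrage ⇒ martingale measure with p* = (R−d)/(u−d) = 0.7679.
Terminal payoffs: V(4,0)=-79.1125, V(4,1)=-67.0702, V(4,2)=-44.3237, V(4,3)=-1.3581, V(4,4)=79.7992
  t=3,j=0: stock 21.5040 → up 25.5898 (V=-67.0702), down 13.5475 (V=-79.1125). Price -65.9111; hedge Δ=1.0000, bond B=-87.4151.
  t=3,j=1: stock 40.6187 → up 48.3363 (V=-44.3237), down 25.5898 (V=-67.0702). Price -46.7963; hedge Δ=1.0000, bond B=-87.4151.
  t=3,j=2: stock 76.7243 → up 91.3019 (V=-1.3581), down 48.3363 (V=-44.3237). Price -10.6908; hedge Δ=1.0000, bond B=-87.4151.
  t=3,j=3: stock 144.9237 → up 172.4592 (V=79.7992), down 91.3019 (V=-1.3581). Price 57.5086; hedge Δ=1.0000, bond B=-87.4151.
  t=2,j=0: stock 34.1334 → up 40.6187 (V=-46.7963), down 21.5040 (V=-65.9111). Price -48.3337; hedge Δ=1.0000, bond B=-82.4671.
  t=2,j=1: stock 64.4742 → up 76.7243 (V=-10.6908), down 40.6187 (V=-46.7963). Price -17.9929; hedge Δ=1.0000, bond B=-82.4671.
  t=2,j=2: stock 121.7846 → up 144.9237 (V=57.5086), down 76.7243 (V=-10.6908). Price 39.3175; hedge Δ=1.0000, bond B=-82.4671.
  t=1,j=0: stock 54.1800 → up 64.4742 (V=-17.9929), down 34.1334 (V=-48.3337). Price -23.6191; hedge Δ=1.0000, bond B=-77.7991.
  t=1,j=1: stock 102.3400 → up 121.7846 (V=39.3175), down 64.4742 (V=-17.9929). Price 24.5409; hedge Δ=1.0000, bond B=-77.7991.
  t=0,j=0: stock 86.0000 → up 102.3400 (V=24.5409), down 54.1800 (V=-23.6191). Price 12.6046; hedge Δ=1.0000, bond B=-73.3954.
Self-financing check: at every node Δ·S+B equals the discounted successor values.

(0,0): Delta=1.0000 Bond=-73.3954
(1,0): Delta=1.0000 Bond=-77.7991
(1,1): Delta=1.0000 Bond=-77.7991
(2,0): Delta=1.0000 Bond=-82.4671
(2,1): Delta=1.0000 Bond=-82.4671
(2,2): Delta=1.0000 Bond=-82.4671
(3,0): Delta=1.0000 Bond=-87.4151
(3,1): Delta=1.0000 Bond=-87.4151
(3,2): Delta=1.0000 Bond=-87.4151
(3,3): Delta=1.0000 Bond=-87.4151
V0=12.6046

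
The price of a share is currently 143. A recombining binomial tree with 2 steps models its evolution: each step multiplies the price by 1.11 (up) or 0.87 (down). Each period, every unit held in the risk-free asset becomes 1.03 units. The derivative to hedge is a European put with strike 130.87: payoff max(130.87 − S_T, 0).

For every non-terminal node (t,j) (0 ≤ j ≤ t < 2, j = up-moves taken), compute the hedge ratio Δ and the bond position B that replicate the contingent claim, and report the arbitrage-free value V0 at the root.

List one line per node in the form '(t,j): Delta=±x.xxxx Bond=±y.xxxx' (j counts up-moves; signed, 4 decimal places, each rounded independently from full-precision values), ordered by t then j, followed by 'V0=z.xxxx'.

(0,0): Delta=-0.2134 Bond=32.8900
(1,0): Delta=-0.7580 Bond=101.6301
(1,1): Delta=0.0000 Bond=0.0000
V0=2.3705

Under the risk-neutral measure, an up-move has probability p* = (R−d)/(u−d) = 0.6667 and values discount at R = 1.03.
Terminal payoffs: V(2,0)=22.6333, V(2,1)=0.0000, V(2,2)=0.0000
(1,0): S=124.4100. Δ = (V_up−V_dn)/(S_up−S_dn) = (0.0000−22.6333)/(138.0951−108.2367) = -0.7580. V = [p*·0.0000 + (1−p*)·22.6333]/1.03 = 7.3247. B = V − Δ·S = 101.6301.
(1,1): S=158.7300. Δ = (V_up−V_dn)/(S_up−S_dn) = (0.0000−0.0000)/(176.1903−138.0951) = 0.0000. V = [p*·0.0000 + (1−p*)·0.0000]/1.03 = 0.0000. B = V − Δ·S = 0.0000.
(0,0): S=143.0000. Δ = (V_up−V_dn)/(S_up−S_dn) = (0.0000−7.3247)/(158.7300−124.4100) = -0.2134. V = [p*·0.0000 + (1−p*)·7.3247]/1.03 = 2.3705. B = V − Δ·S = 32.8900.
Root portfolio cost Δ·143+B reproduces V0=2.3705.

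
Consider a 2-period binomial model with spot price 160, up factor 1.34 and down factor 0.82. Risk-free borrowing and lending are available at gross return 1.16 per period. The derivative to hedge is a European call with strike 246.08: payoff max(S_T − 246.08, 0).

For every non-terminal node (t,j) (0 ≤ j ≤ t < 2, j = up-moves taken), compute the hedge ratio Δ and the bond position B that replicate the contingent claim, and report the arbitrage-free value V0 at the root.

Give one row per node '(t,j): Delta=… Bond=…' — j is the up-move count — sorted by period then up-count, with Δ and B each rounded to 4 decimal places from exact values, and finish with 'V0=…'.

No-arbitrage ⇒ martingale measure with p* = (R−d)/(u−d) = 0.6538.
Payoff layer (t=2): V(2,0)=0.0000, V(2,1)=0.0000, V(2,2)=41.2160
  t=1,j=0: stock 131.2000 → up 175.8080 (V=0.0000), down 107.5840 (V=0.0000). Price 0.0000; hedge Δ=0.0000, bond B=0.0000.
  t=1,j=1: stock 214.4000 → up 287.2960 (V=41.2160), down 175.8080 (V=0.0000). Price 23.2318; hedge Δ=0.3697, bond B=-56.0297.
  t=0,j=0: stock 160.0000 → up 214.4000 (V=23.2318), down 131.2000 (V=0.0000). Price 13.0949; hedge Δ=0.2792, bond B=-31.5817.
Root portfolio cost Δ·160+B reproduces V0=13.0949.

(0,0): Delta=0.2792 Bond=-31.5817
(1,0): Delta=0.0000 Bond=0.0000
(1,1): Delta=0.3697 Bond=-56.0297
V0=13.0949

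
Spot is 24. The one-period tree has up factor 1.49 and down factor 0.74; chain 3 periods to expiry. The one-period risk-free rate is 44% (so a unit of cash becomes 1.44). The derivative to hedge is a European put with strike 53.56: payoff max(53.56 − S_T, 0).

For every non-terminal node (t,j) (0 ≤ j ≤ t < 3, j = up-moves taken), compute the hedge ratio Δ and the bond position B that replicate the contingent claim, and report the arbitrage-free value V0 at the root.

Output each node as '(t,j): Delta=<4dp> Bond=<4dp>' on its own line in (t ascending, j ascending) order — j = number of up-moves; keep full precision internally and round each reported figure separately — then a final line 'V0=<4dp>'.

(0,0): Delta=-0.3971 Bond=10.5019
(1,0): Delta=-1.0000 Bond=25.8295
(1,1): Delta=-0.3758 Bond=14.3580
(2,0): Delta=-1.0000 Bond=37.1944
(2,1): Delta=-1.0000 Bond=37.1944
(2,2): Delta=-0.3536 Bond=19.4956
V0=0.9705

The replicating-portfolio and risk-neutral prices coincide; use p* = (1.44−0.74)/(1.49−0.74) = 0.9333 for the latter.
Terminal values V(3,·): V(3,0)=43.8346, V(3,1)=33.9778, V(3,2)=14.1310, V(3,3)=0.0000
(2,0): S=13.1424. Δ = (V_up−V_dn)/(S_up−S_dn) = (33.9778−43.8346)/(19.5822−9.7254) = -1.0000. V = [p*·33.9778 + (1−p*)·43.8346]/1.44 = 24.0520. B = V − Δ·S = 37.1944.
(2,1): S=26.4624. Δ = (V_up−V_dn)/(S_up−S_dn) = (14.1310−33.9778)/(39.4290−19.5822) = -1.0000. V = [p*·14.1310 + (1−p*)·33.9778]/1.44 = 10.7320. B = V − Δ·S = 37.1944.
(2,2): S=53.2824. Δ = (V_up−V_dn)/(S_up−S_dn) = (0.0000−14.1310)/(79.3908−39.4290) = -0.3536. V = [p*·0.0000 + (1−p*)·14.1310]/1.44 = 0.6542. B = V − Δ·S = 19.4956.
(1,0): S=17.7600. Δ = (V_up−V_dn)/(S_up−S_dn) = (10.7320−24.0520)/(26.4624−13.1424) = -1.0000. V = [p*·10.7320 + (1−p*)·24.0520]/1.44 = 8.0695. B = V − Δ·S = 25.8295.
(1,1): S=35.7600. Δ = (V_up−V_dn)/(S_up−S_dn) = (0.6542−10.7320)/(53.2824−26.4624) = -0.3758. V = [p*·0.6542 + (1−p*)·10.7320]/1.44 = 0.9209. B = V − Δ·S = 14.3580.
(0,0): S=24.0000. Δ = (V_up−V_dn)/(S_up−S_dn) = (0.9209−8.0695)/(35.7600−17.7600) = -0.3971. V = [p*·0.9209 + (1−p*)·8.0695]/1.44 = 0.9705. B = V − Δ·S = 10.5019.
Each (Δ,B) replicates both successor values, so the strategy is self-financing and V0 is arbitrage-free.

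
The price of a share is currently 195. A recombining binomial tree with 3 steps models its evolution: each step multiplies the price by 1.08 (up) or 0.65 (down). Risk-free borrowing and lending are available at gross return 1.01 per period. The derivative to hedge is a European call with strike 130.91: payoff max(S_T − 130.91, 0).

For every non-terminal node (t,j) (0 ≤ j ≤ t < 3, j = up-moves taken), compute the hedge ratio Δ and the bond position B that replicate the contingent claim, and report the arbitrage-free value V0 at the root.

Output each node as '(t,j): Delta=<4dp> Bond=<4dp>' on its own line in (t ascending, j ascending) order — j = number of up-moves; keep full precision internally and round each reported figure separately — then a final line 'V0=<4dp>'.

(0,0): Delta=0.8554 Bond=-95.8299
(1,0): Delta=0.2575 Bond=-21.0051
(1,1): Delta=0.9254 Bond=-111.5239
(2,0): Delta=0.0000 Bond=0.0000
(2,1): Delta=0.2876 Bond=-25.3403
(2,2): Delta=1.0000 Bond=-129.6139
V0=70.9728

Since d<R<u, set p* = (R−d)/(u−d) = 0.8372; price each node as the discounted p*-expectation of its children.
At expiry t=3: V(3,0)=0.0000, V(3,1)=0.0000, V(3,2)=16.9312, V(3,3)=114.7338
  t=2,j=0: stock 82.3875 → up 88.9785 (V=0.0000), down 53.5519 (V=0.0000). Price 0.0000; hedge Δ=0.0000, bond B=0.0000.
  t=2,j=1: stock 136.8900 → up 147.8412 (V=16.9312), down 88.9785 (V=0.0000). Price 14.0346; hedge Δ=0.2876, bond B=-25.3403.
  t=2,j=2: stock 227.4480 → up 245.6438 (V=114.7338), down 147.8412 (V=16.9312). Price 97.8341; hedge Δ=1.0000, bond B=-129.6139.
  t=1,j=0: stock 126.7500 → up 136.8900 (V=14.0346), down 82.3875 (V=0.0000). Price 11.6336; hedge Δ=0.2575, bond B=-21.0051.
  t=1,j=1: stock 210.6000 → up 227.4480 (V=97.8341), down 136.8900 (V=14.0346). Price 83.3588; hedge Δ=0.9254, bond B=-111.5239.
  t=0,j=0: stock 195.0000 → up 210.6000 (V=83.3588), down 126.7500 (V=11.6336). Price 70.9728; hedge Δ=0.8554, bond B=-95.8299.
The time-0 hedge costs 70.9728, which is the no-arbitrage price.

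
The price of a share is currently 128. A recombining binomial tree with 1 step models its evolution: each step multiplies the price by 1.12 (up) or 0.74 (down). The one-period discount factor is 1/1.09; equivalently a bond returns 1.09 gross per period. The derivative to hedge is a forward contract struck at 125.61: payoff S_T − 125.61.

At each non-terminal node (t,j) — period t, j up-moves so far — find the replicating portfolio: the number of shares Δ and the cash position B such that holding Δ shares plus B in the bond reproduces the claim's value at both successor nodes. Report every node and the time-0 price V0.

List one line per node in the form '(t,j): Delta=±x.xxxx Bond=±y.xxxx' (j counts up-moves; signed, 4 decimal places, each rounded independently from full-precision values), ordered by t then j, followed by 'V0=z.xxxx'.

(0,0): Delta=1.0000 Bond=-115.2385
V0=12.7615

Since d<R<u, set p* = (R−d)/(u−d) = 0.9211; price each node as the discounted p*-expectation of its children.
Terminal values V(1,·): V(1,0)=-30.8900, V(1,1)=17.7500
  t=0,j=0: stock 128.0000 → up 143.3600 (V=17.7500), down 94.7200 (V=-30.8900). Price 12.7615; hedge Δ=1.0000, bond B=-115.2385.
Check: Δ(0,0)·S0 + B(0,0) = 12.7615 = V0.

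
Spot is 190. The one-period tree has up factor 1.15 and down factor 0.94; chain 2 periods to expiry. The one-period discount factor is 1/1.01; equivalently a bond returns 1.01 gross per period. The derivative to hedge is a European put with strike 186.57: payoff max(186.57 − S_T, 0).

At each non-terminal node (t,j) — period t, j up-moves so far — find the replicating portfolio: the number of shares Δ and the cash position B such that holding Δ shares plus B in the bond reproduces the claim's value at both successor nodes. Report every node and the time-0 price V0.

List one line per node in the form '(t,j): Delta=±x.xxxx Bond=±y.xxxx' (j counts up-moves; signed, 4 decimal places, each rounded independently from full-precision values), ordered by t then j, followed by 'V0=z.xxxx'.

(0,0): Delta=-0.3091 Bond=66.8746
(1,0): Delta=-0.4982 Bond=101.3149
(1,1): Delta=0.0000 Bond=0.0000
V0=8.1412

Under the risk-neutral measure, an up-move has probability p* = (R−d)/(u−d) = 0.3333 and values discount at R = 1.01.
Terminal values V(2,·): V(2,0)=18.6860, V(2,1)=0.0000, V(2,2)=0.0000
  t=1,j=0: stock 178.6000 → up 205.3900 (V=0.0000), down 167.8840 (V=18.6860). Price 12.3340; hedge Δ=-0.4982, bond B=101.3149.
  t=1,j=1: stock 218.5000 → up 251.2750 (V=0.0000), down 205.3900 (V=0.0000). Price 0.0000; hedge Δ=0.0000, bond B=0.0000.
  t=0,j=0: stock 190.0000 → up 218.5000 (V=0.0000), down 178.6000 (V=12.3340). Price 8.1412; hedge Δ=-0.3091, bond B=66.8746.
Root portfolio cost Δ·190+B reproduces V0=8.1412.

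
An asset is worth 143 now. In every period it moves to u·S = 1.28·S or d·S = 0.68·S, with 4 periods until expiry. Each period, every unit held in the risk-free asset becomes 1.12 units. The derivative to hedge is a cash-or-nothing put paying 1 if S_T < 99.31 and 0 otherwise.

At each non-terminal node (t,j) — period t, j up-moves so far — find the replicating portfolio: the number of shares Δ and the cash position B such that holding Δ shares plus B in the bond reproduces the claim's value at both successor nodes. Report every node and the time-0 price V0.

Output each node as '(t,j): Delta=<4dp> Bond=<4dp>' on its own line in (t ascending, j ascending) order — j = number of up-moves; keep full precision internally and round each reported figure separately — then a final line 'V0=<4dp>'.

Risk-neutral probability p* = (R−d)/(u−d) = (1.12−0.68)/(1.28−0.68) = 0.7333.
Payoff layer (t=4): V(4,0)=1.0000, V(4,1)=1.0000, V(4,2)=0.0000, V(4,3)=0.0000, V(4,4)=0.0000
Node (3,0) S=44.9638: V=(p*·1.0000+(1−p*)·1.0000)/1.12=0.8929; Δ=(1.0000−1.0000)/(57.5536−30.5754)=0.0000; B=V−Δ·S=0.8929
Node (3,1) S=84.6377: V=(p*·0.0000+(1−p*)·1.0000)/1.12=0.2381; Δ=(0.0000−1.0000)/(108.3363−57.5536)=-0.0197; B=V−Δ·S=1.9048
Node (3,2) S=159.3180: V=(p*·0.0000+(1−p*)·0.0000)/1.12=0.0000; Δ=(0.0000−0.0000)/(203.9271−108.3363)=0.0000; B=V−Δ·S=0.0000
Node (3,3) S=299.8927: V=(p*·0.0000+(1−p*)·0.0000)/1.12=0.0000; Δ=(0.0000−0.0000)/(383.8627−203.9271)=0.0000; B=V−Δ·S=0.0000
Node (2,0) S=66.1232: V=(p*·0.2381+(1−p*)·0.8929)/1.12=0.3685; Δ=(0.2381−0.8929)/(84.6377−44.9638)=-0.0165; B=V−Δ·S=1.4598
Node (2,1) S=124.4672: V=(p*·0.0000+(1−p*)·0.2381)/1.12=0.0567; Δ=(0.0000−0.2381)/(159.3180−84.6377)=-0.0032; B=V−Δ·S=0.4535
Node (2,2) S=234.2912: V=(p*·0.0000+(1−p*)·0.0000)/1.12=0.0000; Δ=(0.0000−0.0000)/(299.8927−159.3180)=0.0000; B=V−Δ·S=0.0000
Node (1,0) S=97.2400: V=(p*·0.0567+(1−p*)·0.3685)/1.12=0.1249; Δ=(0.0567−0.3685)/(124.4672−66.1232)=-0.0053; B=V−Δ·S=0.6445
Node (1,1) S=183.0400: V=(p*·0.0000+(1−p*)·0.0567)/1.12=0.0135; Δ=(0.0000−0.0567)/(234.2912−124.4672)=-0.0005; B=V−Δ·S=0.1080
Node (0,0) S=143.0000: V=(p*·0.0135+(1−p*)·0.1249)/1.12=0.0386; Δ=(0.0135−0.1249)/(183.0400−97.2400)=-0.0013; B=V−Δ·S=0.2242
Check: Δ(0,0)·S0 + B(0,0) = 0.0386 = V0.

(0,0): Delta=-0.0013 Bond=0.2242
(1,0): Delta=-0.0053 Bond=0.6445
(1,1): Delta=-0.0005 Bond=0.1080
(2,0): Delta=-0.0165 Bond=1.4598
(2,1): Delta=-0.0032 Bond=0.4535
(2,2): Delta=0.0000 Bond=0.0000
(3,0): Delta=0.0000 Bond=0.8929
(3,1): Delta=-0.0197 Bond=1.9048
(3,2): Delta=0.0000 Bond=0.0000
(3,3): Delta=0.0000 Bond=0.0000
V0=0.0386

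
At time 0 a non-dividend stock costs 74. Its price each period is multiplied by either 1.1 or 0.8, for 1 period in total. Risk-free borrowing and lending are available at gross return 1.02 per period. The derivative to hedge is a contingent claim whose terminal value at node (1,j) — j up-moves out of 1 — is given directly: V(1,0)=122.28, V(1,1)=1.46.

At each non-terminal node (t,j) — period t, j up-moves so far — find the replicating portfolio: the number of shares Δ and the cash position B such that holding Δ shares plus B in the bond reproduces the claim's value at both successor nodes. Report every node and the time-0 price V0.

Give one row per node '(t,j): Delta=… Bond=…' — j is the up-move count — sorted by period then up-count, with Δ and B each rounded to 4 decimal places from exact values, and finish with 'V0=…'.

Risk-neutral probability p* = (R−d)/(u−d) = (1.02−0.8)/(1.1−0.8) = 0.7333.
Terminal values V(1,·): V(1,0)=122.2800, V(1,1)=1.4600
Node (0,0) S=74.0000: V=(p*·1.4600+(1−p*)·122.2800)/1.02=33.0183; Δ=(1.4600−122.2800)/(81.4000−59.2000)=-5.4423; B=V−Δ·S=435.7516
Root portfolio cost Δ·74+B reproduces V0=33.0183.

(0,0): Delta=-5.4423 Bond=435.7516
V0=33.0183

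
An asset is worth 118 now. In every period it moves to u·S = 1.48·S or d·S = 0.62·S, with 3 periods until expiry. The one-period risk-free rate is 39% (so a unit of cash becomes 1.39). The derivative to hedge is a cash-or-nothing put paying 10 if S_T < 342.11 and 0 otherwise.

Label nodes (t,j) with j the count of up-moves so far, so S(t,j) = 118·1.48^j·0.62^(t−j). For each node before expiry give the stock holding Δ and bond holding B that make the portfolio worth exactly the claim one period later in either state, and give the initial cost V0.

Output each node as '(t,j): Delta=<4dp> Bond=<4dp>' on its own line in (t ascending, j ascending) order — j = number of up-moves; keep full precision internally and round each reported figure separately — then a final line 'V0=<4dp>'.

Since d<R<u, set p* = (R−d)/(u−d) = 0.8953; price each node as the discounted p*-expectation of its children.
At expiry t=3: V(3,0)=10.0000, V(3,1)=10.0000, V(3,2)=10.0000, V(3,3)=0.0000
  t=2,j=0: stock 45.3592 → up 67.1316 (V=10.0000), down 28.1227 (V=10.0000). Price 7.1942; hedge Δ=0.0000, bond B=7.1942.
  t=2,j=1: stock 108.2768 → up 160.2497 (V=10.0000), down 67.1316 (V=10.0000). Price 7.1942; hedge Δ=0.0000, bond B=7.1942.
  t=2,j=2: stock 258.4672 → up 382.5315 (V=0.0000), down 160.2497 (V=10.0000). Price 0.7529; hedge Δ=-0.0450, bond B=12.3808.
  t=1,j=0: stock 73.1600 → up 108.2768 (V=7.1942), down 45.3592 (V=7.1942). Price 5.1757; hedge Δ=0.0000, bond B=5.1757.
  t=1,j=1: stock 174.6400 → up 258.4672 (V=0.7529), down 108.2768 (V=7.1942). Price 1.0266; hedge Δ=-0.0429, bond B=8.5166.
  t=0,j=0: stock 118.0000 → up 174.6400 (V=1.0266), down 73.1600 (V=5.1757). Price 1.0509; hedge Δ=-0.0409, bond B=5.8755.
Root portfolio cost Δ·118+B reproduces V0=1.0509.

(0,0): Delta=-0.0409 Bond=5.8755
(1,0): Delta=0.0000 Bond=5.1757
(1,1): Delta=-0.0429 Bond=8.5166
(2,0): Delta=0.0000 Bond=7.1942
(2,1): Delta=0.0000 Bond=7.1942
(2,2): Delta=-0.0450 Bond=12.3808
V0=1.0509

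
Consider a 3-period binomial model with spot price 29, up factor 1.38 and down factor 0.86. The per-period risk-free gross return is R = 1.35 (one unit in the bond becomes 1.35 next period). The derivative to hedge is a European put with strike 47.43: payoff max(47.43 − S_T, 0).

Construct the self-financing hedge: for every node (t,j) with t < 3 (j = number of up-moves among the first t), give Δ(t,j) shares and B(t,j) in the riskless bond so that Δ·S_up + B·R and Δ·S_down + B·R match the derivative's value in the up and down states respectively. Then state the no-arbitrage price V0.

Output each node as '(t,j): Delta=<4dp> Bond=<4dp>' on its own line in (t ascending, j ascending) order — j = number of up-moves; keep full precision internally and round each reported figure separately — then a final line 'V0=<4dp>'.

Risk-neutral probability p* = (R−d)/(u−d) = (1.35−0.86)/(1.38−0.86) = 0.9423.
Terminal payoffs: V(3,0)=28.9844, V(3,1)=17.8312, V(3,2)=0.0000, V(3,3)=0.0000
Node (2,0) S=21.4484: V=(p*·17.8312+(1−p*)·28.9844)/1.35=13.6849; Δ=(17.8312−28.9844)/(29.5988−18.4456)=-1.0000; B=V−Δ·S=35.1333
Node (2,1) S=34.4172: V=(p*·0.0000+(1−p*)·17.8312)/1.35=0.7620; Δ=(0.0000−17.8312)/(47.4957−29.5988)=-0.9963; B=V−Δ·S=35.0528
Node (2,2) S=55.2276: V=(p*·0.0000+(1−p*)·0.0000)/1.35=0.0000; Δ=(0.0000−0.0000)/(76.2141−47.4957)=0.0000; B=V−Δ·S=0.0000
Node (1,0) S=24.9400: V=(p*·0.7620+(1−p*)·13.6849)/1.35=1.1167; Δ=(0.7620−13.6849)/(34.4172−21.4484)=-0.9965; B=V−Δ·S=25.9685
Node (1,1) S=40.0200: V=(p*·0.0000+(1−p*)·0.7620)/1.35=0.0326; Δ=(0.0000−0.7620)/(55.2276−34.4172)=-0.0366; B=V−Δ·S=1.4980
Node (0,0) S=29.0000: V=(p*·0.0326+(1−p*)·1.1167)/1.35=0.0705; Δ=(0.0326−1.1167)/(40.0200−24.9400)=-0.0719; B=V−Δ·S=2.1554
The time-0 hedge costs 0.0705, which is the no-arbitrage price.

(0,0): Delta=-0.0719 Bond=2.1554
(1,0): Delta=-0.9965 Bond=25.9685
(1,1): Delta=-0.0366 Bond=1.4980
(2,0): Delta=-1.0000 Bond=35.1333
(2,1): Delta=-0.9963 Bond=35.0528
(2,2): Delta=0.0000 Bond=0.0000
V0=0.0705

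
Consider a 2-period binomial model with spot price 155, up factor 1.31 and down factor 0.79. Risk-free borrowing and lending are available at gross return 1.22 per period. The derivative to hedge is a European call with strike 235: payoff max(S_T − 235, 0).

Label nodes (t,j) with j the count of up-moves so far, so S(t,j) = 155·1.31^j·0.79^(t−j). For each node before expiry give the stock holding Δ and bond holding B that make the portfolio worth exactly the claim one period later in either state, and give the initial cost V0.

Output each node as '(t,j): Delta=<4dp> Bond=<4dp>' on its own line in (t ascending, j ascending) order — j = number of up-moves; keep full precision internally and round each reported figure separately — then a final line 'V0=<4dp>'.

(0,0): Delta=0.2607 Bond=-26.1618
(1,0): Delta=0.0000 Bond=0.0000
(1,1): Delta=0.2936 Bond=-38.5978
V0=14.2400

No-arbitrage ⇒ martingale measure with p* = (R−d)/(u−d) = 0.8269.
At expiry t=2: V(2,0)=0.0000, V(2,1)=0.0000, V(2,2)=30.9955
(1,0): S=122.4500. Δ = (V_up−V_dn)/(S_up−S_dn) = (0.0000−0.0000)/(160.4095−96.7355) = 0.0000. V = [p*·0.0000 + (1−p*)·0.0000]/1.22 = 0.0000. B = V − Δ·S = 0.0000.
(1,1): S=203.0500. Δ = (V_up−V_dn)/(S_up−S_dn) = (30.9955−0.0000)/(265.9955−160.4095) = 0.2936. V = [p*·30.9955 + (1−p*)·0.0000]/1.22 = 21.0089. B = V − Δ·S = -38.5978.
(0,0): S=155.0000. Δ = (V_up−V_dn)/(S_up−S_dn) = (21.0089−0.0000)/(203.0500−122.4500) = 0.2607. V = [p*·21.0089 + (1−p*)·0.0000]/1.22 = 14.2400. B = V − Δ·S = -26.1618.
Each (Δ,B) replicates both successor values, so the strategy is self-financing and V0 is arbitrage-free.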